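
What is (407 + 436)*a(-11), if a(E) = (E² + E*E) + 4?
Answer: 207378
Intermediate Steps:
a(E) = 4 + 2*E² (a(E) = (E² + E²) + 4 = 2*E² + 4 = 4 + 2*E²)
(407 + 436)*a(-11) = (407 + 436)*(4 + 2*(-11)²) = 843*(4 + 2*121) = 843*(4 + 242) = 843*246 = 207378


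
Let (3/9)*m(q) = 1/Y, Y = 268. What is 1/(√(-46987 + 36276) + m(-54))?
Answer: 804/769306873 - 71824*I*√10711/769306873 ≈ 1.0451e-6 - 0.0096624*I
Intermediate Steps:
m(q) = 3/268
1/(√(-46987 + 36276) + m(-54)) = 1/(√(-46987 + 36276) + 3/268) = 1/(√(-10711) + 3/268) = 1/(I*√10711 + 3/268) = 1/(3/268 + I*√10711)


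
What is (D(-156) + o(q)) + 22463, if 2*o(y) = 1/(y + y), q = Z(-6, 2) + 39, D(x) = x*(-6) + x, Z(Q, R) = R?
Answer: 3811853/164 ≈ 23243.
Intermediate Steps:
D(x) = -5*x (D(x) = -6*x + x = -5*x)
q = 41 (q = 2 + 39 = 41)
o(y) = 1/(4*y) (o(y) = 1/(2*(y + y)) = 1/(2*((2*y))) = (1/(2*y))/2 = 1/(4*y))
(D(-156) + o(q)) + 22463 = (-5*(-156) + (¼)/41) + 22463 = (780 + (¼)*(1/41)) + 22463 = (780 + 1/164) + 22463 = 127921/164 + 22463 = 3811853/164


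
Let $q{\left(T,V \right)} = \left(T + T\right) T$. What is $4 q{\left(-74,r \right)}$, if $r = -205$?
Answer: $43808$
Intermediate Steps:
$q{\left(T,V \right)} = 2 T^{2}$ ($q{\left(T,V \right)} = 2 T T = 2 T^{2}$)
$4 q{\left(-74,r \right)} = 4 \cdot 2 \left(-74\right)^{2} = 4 \cdot 2 \cdot 5476 = 4 \cdot 10952 = 43808$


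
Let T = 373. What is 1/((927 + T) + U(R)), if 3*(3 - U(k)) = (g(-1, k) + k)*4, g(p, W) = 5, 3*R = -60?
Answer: 1/1323 ≈ 0.00075586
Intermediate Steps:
R = -20 (R = (⅓)*(-60) = -20)
U(k) = -11/3 - 4*k/3 (U(k) = 3 - (5 + k)*4/3 = 3 - (20 + 4*k)/3 = 3 + (-20/3 - 4*k/3) = -11/3 - 4*k/3)
1/((927 + T) + U(R)) = 1/((927 + 373) + (-11/3 - 4/3*(-20))) = 1/(1300 + (-11/3 + 80/3)) = 1/(1300 + 23) = 1/1323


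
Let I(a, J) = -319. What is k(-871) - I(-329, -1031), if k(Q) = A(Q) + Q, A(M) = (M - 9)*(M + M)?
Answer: 1532408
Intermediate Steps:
A(M) = 2*M*(-9 + M) (A(M) = (-9 + M)*(2*M) = 2*M*(-9 + M))
k(Q) = Q + 2*Q*(-9 + Q) (k(Q) = 2*Q*(-9 + Q) + Q = Q + 2*Q*(-9 + Q))
k(-871) - I(-329, -1031) = -871*(-17 + 2*(-871)) - 1*(-319) = -871*(-17 - 1742) + 319 = -871*(-1759) + 319 = 1532089 + 319 = 1532408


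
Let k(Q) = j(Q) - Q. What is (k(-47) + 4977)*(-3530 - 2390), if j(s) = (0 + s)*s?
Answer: -42819360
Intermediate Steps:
j(s) = s² (j(s) = s*s = s²)
k(Q) = Q² - Q
(k(-47) + 4977)*(-3530 - 2390) = (-47*(-1 - 47) + 4977)*(-3530 - 2390) = (-47*(-48) + 4977)*(-5920) = (2256 + 4977)*(-5920) = 7233*(-5920) = -42819360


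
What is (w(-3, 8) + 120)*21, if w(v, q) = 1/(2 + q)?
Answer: 25221/10 ≈ 2522.1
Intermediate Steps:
(w(-3, 8) + 120)*21 = (1/(2 + 8) + 120)*21 = (1/10 + 120)*21 = (⅒ + 120)*21 = (1201/10)*21 = 25221/10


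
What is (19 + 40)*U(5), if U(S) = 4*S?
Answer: 1180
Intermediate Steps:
(19 + 40)*U(5) = (19 + 40)*(4*5) = 59*20 = 1180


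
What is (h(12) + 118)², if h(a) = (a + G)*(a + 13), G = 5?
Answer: 294849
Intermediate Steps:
h(a) = (5 + a)*(13 + a) (h(a) = (a + 5)*(a + 13) = (5 + a)*(13 + a))
(h(12) + 118)² = ((65 + 12² + 18*12) + 118)² = ((65 + 144 + 216) + 118)² = (425 + 118)² = 543² = 294849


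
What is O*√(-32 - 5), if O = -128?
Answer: -128*I*√37 ≈ -778.59*I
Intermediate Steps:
O*√(-32 - 5) = -128*√(-32 - 5) = -128*I*√37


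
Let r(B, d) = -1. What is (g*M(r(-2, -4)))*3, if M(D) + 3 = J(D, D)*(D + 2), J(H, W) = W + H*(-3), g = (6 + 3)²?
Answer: -243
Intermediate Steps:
g = 81 (g = 9² = 81)
J(H, W) = W - 3*H
M(D) = -3 - 2*D*(2 + D) (M(D) = -3 + (D - 3*D)*(D + 2) = -3 + (-2*D)*(2 + D) = -3 - 2*D*(2 + D))
(g*M(r(-2, -4)))*3 = (81*(-3 - 4*(-1) - 2*(-1)²))*3 = (81*(-3 + 4 - 2*1))*3 = (81*(-3 + 4 - 2))*3 = (81*(-1))*3 = -81*3 = -243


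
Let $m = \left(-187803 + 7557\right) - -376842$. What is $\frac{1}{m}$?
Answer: $\frac{1}{196596} \approx 5.0866 \cdot 10^{-6}$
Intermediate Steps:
$m = 196596$ ($m = -180246 + 376842 = 196596$)
$\frac{1}{m} = \frac{1}{196596}$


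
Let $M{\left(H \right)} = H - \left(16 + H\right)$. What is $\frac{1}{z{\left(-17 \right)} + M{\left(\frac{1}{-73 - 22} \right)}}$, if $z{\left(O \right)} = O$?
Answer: $- \frac{1}{33} \approx -0.030303$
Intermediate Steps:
$M{\left(H \right)} = -16$
$\frac{1}{z{\left(-17 \right)} + M{\left(\frac{1}{-73 - 22} \right)}} = \frac{1}{-17 - 16} = \frac{1}{-33} = - \frac{1}{33}$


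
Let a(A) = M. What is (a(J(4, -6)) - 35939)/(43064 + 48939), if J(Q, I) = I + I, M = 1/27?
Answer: -970352/2484081 ≈ -0.39063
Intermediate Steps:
M = 1/27 ≈ 0.037037
J(Q, I) = 2*I
a(A) = 1/27
(a(J(4, -6)) - 35939)/(43064 + 48939) = (1/27 - 35939)/(43064 + 48939) = -970352/27/92003 = -970352/27*1/92003 = -970352/2484081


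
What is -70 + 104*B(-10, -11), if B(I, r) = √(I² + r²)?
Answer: -70 + 104*√221 ≈ 1476.1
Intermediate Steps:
-70 + 104*B(-10, -11) = -70 + 104*√((-10)² + (-11)²) = -70 + 104*√(100 + 121) = -70 + 104*√221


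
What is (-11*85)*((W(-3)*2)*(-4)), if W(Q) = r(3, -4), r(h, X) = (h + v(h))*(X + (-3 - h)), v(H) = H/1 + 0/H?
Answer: -448800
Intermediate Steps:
v(H) = H (v(H) = H*1 + 0 = H + 0 = H)
r(h, X) = 2*h*(-3 + X - h) (r(h, X) = (h + h)*(X + (-3 - h)) = (2*h)*(-3 + X - h) = 2*h*(-3 + X - h))
W(Q) = -60 (W(Q) = 2*3*(-3 - 4 - 1*3) = 2*3*(-3 - 4 - 3) = 2*3*(-10) = -60)
(-11*85)*((W(-3)*2)*(-4)) = (-11*85)*(-60*2*(-4)) = -(-112200)*(-4) = -935*480 = -448800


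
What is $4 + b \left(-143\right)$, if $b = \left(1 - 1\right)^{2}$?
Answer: $4$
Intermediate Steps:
$b = 0$ ($b = 0^{2} = 0$)
$4 + b \left(-143\right) = 4 + 0 \left(-143\right) = 4 + 0 = 4$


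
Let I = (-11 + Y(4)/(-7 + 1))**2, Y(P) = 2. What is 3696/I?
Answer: 8316/289 ≈ 28.775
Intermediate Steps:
I = 1156/9 (I = (-11 + 2/(-7 + 1))**2 = (-11 + 2/(-6))**2 = (-11 + 2*(-1/6))**2 = (-11 - 1/3)**2 = (-34/3)**2 = 1156/9 ≈ 128.44)
3696/I = 3696/(1156/9) = 3696*(9/1156) = 8316/289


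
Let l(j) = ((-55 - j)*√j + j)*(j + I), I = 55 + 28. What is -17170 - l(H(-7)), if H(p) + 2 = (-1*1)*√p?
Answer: -17001 + 4286*√(-2 - I*√7) + 79*I*√7 - 134*I*√7*√(-2 - I*√7) ≈ -14102.0 - 7066.7*I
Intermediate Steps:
H(p) = -2 - √p (H(p) = -2 + (-1*1)*√p = -2 - √p)
I = 83
l(j) = (83 + j)*(j + √j*(-55 - j)) (l(j) = ((-55 - j)*√j + j)*(j + 83) = (√j*(-55 - j) + j)*(83 + j) = (j + √j*(-55 - j))*(83 + j) = (83 + j)*(j + √j*(-55 - j)))
-17170 - l(H(-7)) = -17170 - ((-2 - √(-7))² - (-2 - √(-7))^(5/2) - 4565*√(-2 - √(-7)) - 138*(-2 - √(-7))^(3/2) + 83*(-2 - √(-7))) = -17170 - ((-2 - I*√7)² - (-2 - I*√7)^(5/2) - 4565*√(-2 - I*√7) - 138*(-2 - I*√7)^(3/2) + 83*(-2 - I*√7)) = -17170 - ((-2 - I*√7)² - (-2 - I*√7)^(5/2) - 4565*√(-2 - I*√7) - 138*(-2 - I*√7)^(3/2) + (-166 - 83*I*√7)) = -17170 - (-166 + (-2 - I*√7)² - (-2 - I*√7)^(5/2) - 4565*√(-2 - I*√7) - 138*(-2 - I*√7)^(3/2) - 83*I*√7) = -17170 + (166 + (-2 - I*√7)^(5/2) - (-2 - I*√7)² + 138*(-2 - I*√7)^(3/2) + 4565*√(-2 - I*√7) + 83*I*√7) = -17004 + (-2 - I*√7)^(5/2) - (-2 - I*√7)² + 138*(-2 - I*√7)^(3/2) + 4565*√(-2 - I*√7) + 83*I*√7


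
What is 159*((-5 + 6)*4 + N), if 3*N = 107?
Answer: 6307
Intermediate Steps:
N = 107/3 (N = (1/3)*107 = 107/3 ≈ 35.667)
159*((-5 + 6)*4 + N) = 159*((-5 + 6)*4 + 107/3) = 159*(1*4 + 107/3) = 159*(4 + 107/3) = 159*(119/3) = 6307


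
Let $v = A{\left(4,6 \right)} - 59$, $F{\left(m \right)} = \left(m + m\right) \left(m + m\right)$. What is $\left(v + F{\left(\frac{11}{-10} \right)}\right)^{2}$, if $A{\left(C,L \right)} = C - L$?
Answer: $\frac{1971216}{625} \approx 3153.9$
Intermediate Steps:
$F{\left(m \right)} = 4 m^{2}$ ($F{\left(m \right)} = 2 m 2 m = 4 m^{2}$)
$v = -61$ ($v = \left(4 - 6\right) - 59 = -2 - 59 = -61$)
$\left(v + F{\left(\frac{11}{-10} \right)}\right)^{2} = \left(-61 + 4 \left(\frac{11}{-10}\right)^{2}\right)^{2} = \left(-61 + 4 \left(11 \left(- \frac{1}{10}\right)\right)^{2}\right)^{2} = \left(-61 + 4 \left(- \frac{11}{10}\right)^{2}\right)^{2} = \left(-61 + 4 \cdot \frac{121}{100}\right)^{2} = \left(-61 + \frac{121}{25}\right)^{2} = \left(- \frac{1404}{25}\right)^{2} = \frac{1971216}{625}$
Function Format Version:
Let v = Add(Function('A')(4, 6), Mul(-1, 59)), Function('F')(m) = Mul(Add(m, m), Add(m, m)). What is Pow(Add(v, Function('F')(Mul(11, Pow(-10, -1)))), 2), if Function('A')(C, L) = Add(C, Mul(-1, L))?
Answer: Rational(1971216, 625) ≈ 3153.9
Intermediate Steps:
Function('F')(m) = Mul(4, Pow(m, 2)) (Function('F')(m) = Mul(Mul(2, m), Mul(2, m)) = Mul(4, Pow(m, 2)))
v = -61 (v = Add(Add(4, Mul(-1, 6)), Mul(-1, 59)) = Add(Add(4, -6), -59) = Add(-2, -59) = -61)
Pow(Add(v, Function('F')(Mul(11, Pow(-10, -1)))), 2) = Pow(Add(-61, Mul(4, Pow(Mul(11, Pow(-10, -1)), 2))), 2) = Pow(Add(-61, Mul(4, Pow(Mul(11, Rational(-1, 10)), 2))), 2) = Pow(Add(-61, Mul(4, Pow(Rational(-11, 10), 2))), 2) = Pow(Add(-61, Mul(4, Rational(121, 100))), 2) = Pow(Add(-61, Rational(121, 25)), 2) = Pow(Rational(-1404, 25), 2) = Rational(1971216, 625)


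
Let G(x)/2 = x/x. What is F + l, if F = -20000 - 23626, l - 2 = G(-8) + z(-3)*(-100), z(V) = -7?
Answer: -42922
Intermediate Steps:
G(x) = 2 (G(x) = 2*(x/x) = 2*1 = 2)
l = 704 (l = 2 + (2 - 7*(-100)) = 2 + (2 + 700) = 2 + 702 = 704)
F = -43626
F + l = -43626 + 704 = -42922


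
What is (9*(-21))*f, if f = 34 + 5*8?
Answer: -13986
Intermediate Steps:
f = 74 (f = 34 + 40 = 74)
(9*(-21))*f = (9*(-21))*74 = -189*74 = -13986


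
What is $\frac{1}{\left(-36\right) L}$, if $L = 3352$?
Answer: $- \frac{1}{120672} \approx -8.2869 \cdot 10^{-6}$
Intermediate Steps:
$\frac{1}{\left(-36\right) L} = \frac{1}{\left(-36\right) 3352} = \frac{1}{-120672} = - \frac{1}{120672}$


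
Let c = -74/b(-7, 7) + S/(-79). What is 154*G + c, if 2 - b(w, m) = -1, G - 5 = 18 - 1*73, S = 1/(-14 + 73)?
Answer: -108014017/13983 ≈ -7724.7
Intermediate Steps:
S = 1/59 ≈ 0.016949
G = -50 (G = 5 + (18 - 1*73) = 5 + (18 - 73) = 5 - 55 = -50)
b(w, m) = 3 (b(w, m) = 2 - 1*(-1) = 2 + 1 = 3)
c = -344917/13983 (c = -74/3 + (1/59)/(-79) = -74*⅓ + (1/59)*(-1/79) = -74/3 - 1/4661 = -344917/13983 ≈ -24.667)
154*G + c = 154*(-50) - 344917/13983 = -7700 - 344917/13983 = -108014017/13983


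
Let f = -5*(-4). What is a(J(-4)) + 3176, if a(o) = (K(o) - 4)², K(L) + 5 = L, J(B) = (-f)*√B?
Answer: 1657 + 720*I ≈ 1657.0 + 720.0*I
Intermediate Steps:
f = 20
J(B) = -20*√B (J(B) = (-1*20)*√B = -20*√B)
K(L) = -5 + L
a(o) = (-9 + o)² (a(o) = ((-5 + o) - 4)² = (-9 + o)²)
a(J(-4)) + 3176 = (-9 - 40*I)² + 3176 = 3176 + (-9 - 40*I)²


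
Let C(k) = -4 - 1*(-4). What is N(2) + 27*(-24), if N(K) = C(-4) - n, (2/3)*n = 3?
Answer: -1305/2 ≈ -652.50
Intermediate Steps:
C(k) = 0 (C(k) = -4 + 4 = 0)
n = 9/2 (n = (3/2)*3 = 9/2 ≈ 4.5000)
N(K) = -9/2 (N(K) = 0 - 1*9/2 = 0 - 9/2 = -9/2)
N(2) + 27*(-24) = -9/2 + 27*(-24) = -9/2 - 648 = -1305/2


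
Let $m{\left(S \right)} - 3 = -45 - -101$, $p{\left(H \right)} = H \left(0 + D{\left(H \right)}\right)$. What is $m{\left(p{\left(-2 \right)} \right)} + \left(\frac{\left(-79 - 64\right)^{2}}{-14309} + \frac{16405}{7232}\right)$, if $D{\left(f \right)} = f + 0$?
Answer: $\frac{6192330569}{103482688} \approx 59.839$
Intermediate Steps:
$D{\left(f \right)} = f$
$p{\left(H \right)} = H^{2}$ ($p{\left(H \right)} = H \left(0 + H\right) = H H = H^{2}$)
$m{\left(S \right)} = 59$ ($m{\left(S \right)} = 3 - -56 = 3 + \left(-45 + 101\right) = 3 + 56 = 59$)
$m{\left(p{\left(-2 \right)} \right)} + \left(\frac{\left(-79 - 64\right)^{2}}{-14309} + \frac{16405}{7232}\right) = 59 + \left(\frac{\left(-79 - 64\right)^{2}}{-14309} + \frac{16405}{7232}\right) = 59 + \left(\left(-143\right)^{2} \left(- \frac{1}{14309}\right) + 16405 \cdot \frac{1}{7232}\right) = 59 + \left(20449 \left(- \frac{1}{14309}\right) + \frac{16405}{7232}\right) = 59 + \left(- \frac{20449}{14309} + \frac{16405}{7232}\right) = 59 + \frac{86851977}{103482688} = \frac{6192330569}{103482688}$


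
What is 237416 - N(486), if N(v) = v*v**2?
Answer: -114553840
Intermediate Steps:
N(v) = v**3
237416 - N(486) = 237416 - 1*486**3 = 237416 - 1*114791256 = 237416 - 114791256 = -114553840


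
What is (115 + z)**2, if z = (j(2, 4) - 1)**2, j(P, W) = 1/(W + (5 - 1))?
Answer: 54893281/4096 ≈ 13402.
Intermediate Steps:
j(P, W) = 1/(4 + W) (j(P, W) = 1/(W + 4) = 1/(4 + W))
z = 49/64 (z = (1/(4 + 4) - 1)**2 = (1/8 - 1)**2 = (-7/8)**2 = 49/64 ≈ 0.76563)
(115 + z)**2 = (115 + 49/64)**2 = (7409/64)**2 = 54893281/4096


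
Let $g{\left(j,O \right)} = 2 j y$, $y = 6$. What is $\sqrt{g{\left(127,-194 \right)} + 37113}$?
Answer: $27 \sqrt{53} \approx 196.56$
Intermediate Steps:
$g{\left(j,O \right)} = 12 j$ ($g{\left(j,O \right)} = 2 j 6 = 12 j$)
$\sqrt{g{\left(127,-194 \right)} + 37113} = \sqrt{12 \cdot 127 + 37113} = \sqrt{1524 + 37113} = \sqrt{38637} = 27 \sqrt{53}$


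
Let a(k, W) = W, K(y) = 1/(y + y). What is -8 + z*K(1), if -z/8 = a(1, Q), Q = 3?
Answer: -20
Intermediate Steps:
K(y) = 1/(2*y)
z = -24 (z = -8*3 = -24)
-8 + z*K(1) = -8 - 12/1 = -8 - 12 = -20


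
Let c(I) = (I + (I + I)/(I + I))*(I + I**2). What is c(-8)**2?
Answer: 153664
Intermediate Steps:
c(I) = (1 + I)*(I + I**2) (c(I) = (I + (2*I)/((2*I)))*(I + I**2) = (I + (2*I)*(1/(2*I)))*(I + I**2) = (I + 1)*(I + I**2) = (1 + I)*(I + I**2))
c(-8)**2 = (-8*(1 + (-8)**2 + 2*(-8)))**2 = (-8*(1 + 64 - 16))**2 = (-8*49)**2 = (-392)**2 = 153664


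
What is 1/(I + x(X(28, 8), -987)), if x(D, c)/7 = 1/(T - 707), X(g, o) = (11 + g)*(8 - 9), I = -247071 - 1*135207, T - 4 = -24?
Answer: -727/277916113 ≈ -2.6159e-6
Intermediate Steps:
T = -20 (T = 4 - 24 = -20)
I = -382278 (I = -247071 - 135207 = -382278)
X(g, o) = -11 - g (X(g, o) = (11 + g)*(-1) = -11 - g)
x(D, c) = -7/727 (x(D, c) = 7/(-20 - 707) = 7/(-727) = 7*(-1/727) = -7/727)
1/(I + x(X(28, 8), -987)) = 1/(-382278 - 7/727) = 1/(-277916113/727) = -727/277916113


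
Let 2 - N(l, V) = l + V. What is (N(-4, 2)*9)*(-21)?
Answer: -756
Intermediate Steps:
N(l, V) = 2 - V - l (N(l, V) = 2 - (l + V) = 2 - (V + l) = 2 + (-V - l) = 2 - V - l)
(N(-4, 2)*9)*(-21) = ((2 - 1*2 - 1*(-4))*9)*(-21) = ((2 - 2 + 4)*9)*(-21) = (4*9)*(-21) = 36*(-21) = -756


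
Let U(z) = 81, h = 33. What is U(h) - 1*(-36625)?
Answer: 36706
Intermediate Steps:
U(h) - 1*(-36625) = 81 - 1*(-36625) = 81 + 36625 = 36706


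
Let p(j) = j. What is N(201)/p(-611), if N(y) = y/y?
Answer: -1/611 ≈ -0.0016367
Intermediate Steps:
N(y) = 1
N(201)/p(-611) = 1/(-611) = 1*(-1/611) = -1/611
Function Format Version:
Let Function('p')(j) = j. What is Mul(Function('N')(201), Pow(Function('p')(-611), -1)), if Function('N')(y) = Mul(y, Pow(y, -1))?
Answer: Rational(-1, 611) ≈ -0.0016367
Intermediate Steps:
Function('N')(y) = 1
Mul(Function('N')(201), Pow(Function('p')(-611), -1)) = Mul(1, Pow(-611, -1)) = Mul(1, Rational(-1, 611)) = Rational(-1, 611)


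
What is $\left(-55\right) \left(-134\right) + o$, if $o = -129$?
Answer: $7241$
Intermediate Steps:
$\left(-55\right) \left(-134\right) + o = \left(-55\right) \left(-134\right) - 129 = 7370 - 129 = 7241$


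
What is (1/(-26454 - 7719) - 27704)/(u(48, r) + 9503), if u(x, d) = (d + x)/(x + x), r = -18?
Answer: -15147660688/5196107169 ≈ -2.9152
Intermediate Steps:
u(x, d) = (d + x)/(2*x) (u(x, d) = (d + x)/((2*x)) = (d + x)*(1/(2*x)) = (d + x)/(2*x))
(1/(-26454 - 7719) - 27704)/(u(48, r) + 9503) = (1/(-26454 - 7719) - 27704)/((½)*(-18 + 48)/48 + 9503) = (1/(-34173) - 27704)/((½)*(1/48)*30 + 9503) = (-1/34173 - 27704)/(5/16 + 9503) = -946728793/(34173*152053/16) = -946728793/34173*16/152053 = -15147660688/5196107169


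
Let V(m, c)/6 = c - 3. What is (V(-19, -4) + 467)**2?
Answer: 180625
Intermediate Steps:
V(m, c) = -18 + 6*c (V(m, c) = 6*(c - 3) = 6*(-3 + c) = -18 + 6*c)
(V(-19, -4) + 467)**2 = ((-18 + 6*(-4)) + 467)**2 = ((-18 - 24) + 467)**2 = (-42 + 467)**2 = 425**2 = 180625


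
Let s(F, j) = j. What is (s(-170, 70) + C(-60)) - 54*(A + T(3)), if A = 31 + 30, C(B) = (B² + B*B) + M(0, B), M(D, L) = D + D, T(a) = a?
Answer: 3814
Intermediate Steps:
M(D, L) = 2*D
C(B) = 2*B² (C(B) = (B² + B*B) + 2*0 = (B² + B²) + 0 = 2*B² + 0 = 2*B²)
A = 61
(s(-170, 70) + C(-60)) - 54*(A + T(3)) = (70 + 2*(-60)²) - 54*(61 + 3) = (70 + 2*3600) - 54*64 = (70 + 7200) - 3456 = 7270 - 3456 = 3814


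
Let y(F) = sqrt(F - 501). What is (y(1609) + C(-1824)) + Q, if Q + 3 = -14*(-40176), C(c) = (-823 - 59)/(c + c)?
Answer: 341976435/608 + 2*sqrt(277) ≈ 5.6249e+5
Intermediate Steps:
y(F) = sqrt(-501 + F)
C(c) = -441/c (C(c) = -882*1/(2*c) = -441/c)
Q = 562461 (Q = -3 - 14*(-40176) = -3 + 562464 = 562461)
(y(1609) + C(-1824)) + Q = (sqrt(-501 + 1609) - 441/(-1824)) + 562461 = (sqrt(1108) - 441*(-1/1824)) + 562461 = (2*sqrt(277) + 147/608) + 562461 = (147/608 + 2*sqrt(277)) + 562461 = 341976435/608 + 2*sqrt(277)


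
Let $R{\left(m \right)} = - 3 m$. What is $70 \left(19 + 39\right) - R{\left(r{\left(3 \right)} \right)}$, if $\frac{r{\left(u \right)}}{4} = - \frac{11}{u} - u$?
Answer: $3980$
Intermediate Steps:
$r{\left(u \right)} = - \frac{44}{u} - 4 u$ ($r{\left(u \right)} = 4 \left(- \frac{11}{u} - u\right) = 4 \left(- u - \frac{11}{u}\right) = - \frac{44}{u} - 4 u$)
$70 \left(19 + 39\right) - R{\left(r{\left(3 \right)} \right)} = 70 \left(19 + 39\right) - - 3 \left(- \frac{44}{3} - 12\right) = 70 \cdot 58 - - 3 \left(\left(-44\right) \frac{1}{3} - 12\right) = 4060 - - 3 \left(- \frac{44}{3} - 12\right) = 4060 - \left(-3\right) \left(- \frac{80}{3}\right) = 4060 - 80 = 3980$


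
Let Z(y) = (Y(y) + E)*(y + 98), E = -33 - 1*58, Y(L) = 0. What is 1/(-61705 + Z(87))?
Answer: -1/78540 ≈ -1.2732e-5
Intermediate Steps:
E = -91 (E = -33 - 58 = -91)
Z(y) = -8918 - 91*y (Z(y) = (0 - 91)*(y + 98) = -91*(98 + y) = -8918 - 91*y)
1/(-61705 + Z(87)) = 1/(-61705 + (-8918 - 91*87)) = 1/(-61705 + (-8918 - 7917)) = 1/(-61705 - 16835) = 1/(-78540) = -1/78540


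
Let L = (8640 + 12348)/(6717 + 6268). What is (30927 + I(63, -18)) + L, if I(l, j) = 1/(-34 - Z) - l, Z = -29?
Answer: 7562027/245 ≈ 30865.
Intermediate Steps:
L = 396/245 (L = 20988/12985 = 20988*(1/12985) = 396/245 ≈ 1.6163)
I(l, j) = -⅕ - l (I(l, j) = 1/(-34 - 1*(-29)) - l = 1/(-34 + 29) - l = 1/(-5) - l = -⅕ - l)
(30927 + I(63, -18)) + L = (30927 + (-⅕ - 1*63)) + 396/245 = (30927 + (-⅕ - 63)) + 396/245 = (30927 - 316/5) + 396/245 = 154319/5 + 396/245 = 7562027/245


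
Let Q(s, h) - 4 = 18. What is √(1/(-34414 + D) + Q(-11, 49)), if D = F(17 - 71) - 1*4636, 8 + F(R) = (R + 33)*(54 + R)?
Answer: 15*√149162502/39058 ≈ 4.6904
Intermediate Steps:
Q(s, h) = 22 (Q(s, h) = 4 + 18 = 22)
F(R) = -8 + (33 + R)*(54 + R) (F(R) = -8 + (R + 33)*(54 + R) = -8 + (33 + R)*(54 + R))
D = -4644 (D = (1774 + (17 - 71)² + 87*(17 - 71)) - 1*4636 = (1774 + (-54)² + 87*(-54)) - 4636 = (1774 + 2916 - 4698) - 4636 = -8 - 4636 = -4644)
√(1/(-34414 + D) + Q(-11, 49)) = √(1/(-34414 - 4644) + 22) = √(1/(-39058) + 22) = √(-1/39058 + 22) = √(859275/39058) = 15*√149162502/39058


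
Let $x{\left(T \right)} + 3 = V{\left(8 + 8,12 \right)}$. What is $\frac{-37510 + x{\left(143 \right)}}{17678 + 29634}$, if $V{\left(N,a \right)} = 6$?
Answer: $- \frac{37507}{47312} \approx -0.79276$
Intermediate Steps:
$x{\left(T \right)} = 3$ ($x{\left(T \right)} = -3 + 6 = 3$)
$\frac{-37510 + x{\left(143 \right)}}{17678 + 29634} = \frac{-37510 + 3}{17678 + 29634} = - \frac{37507}{47312}$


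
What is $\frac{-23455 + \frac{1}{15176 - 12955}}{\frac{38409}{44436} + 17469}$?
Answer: $- \frac{110229960264}{82102003493} \approx -1.3426$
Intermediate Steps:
$\frac{-23455 + \frac{1}{15176 - 12955}}{\frac{38409}{44436} + 17469} = \frac{-23455 + \frac{1}{2221}}{38409 \cdot \frac{1}{44436} + 17469} = \frac{-23455 + \frac{1}{2221}}{\frac{1829}{2116} + 17469} = - \frac{52093554}{2221 \cdot \frac{36966233}{2116}} = \left(- \frac{52093554}{2221}\right) \frac{2116}{36966233} = - \frac{110229960264}{82102003493}$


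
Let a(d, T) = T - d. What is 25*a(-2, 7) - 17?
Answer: 208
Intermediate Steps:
25*a(-2, 7) - 17 = 25*(7 - 1*(-2)) - 17 = 25*(7 + 2) - 17 = 25*9 - 17 = 225 - 17 = 208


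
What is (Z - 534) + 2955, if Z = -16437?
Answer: -14016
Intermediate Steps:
(Z - 534) + 2955 = (-16437 - 534) + 2955 = -16971 + 2955 = -14016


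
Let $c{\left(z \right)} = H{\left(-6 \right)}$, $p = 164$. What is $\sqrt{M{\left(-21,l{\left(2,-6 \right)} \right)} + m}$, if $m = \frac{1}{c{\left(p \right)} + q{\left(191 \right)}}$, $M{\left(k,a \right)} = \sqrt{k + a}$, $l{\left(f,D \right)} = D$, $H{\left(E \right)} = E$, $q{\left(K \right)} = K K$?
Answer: $\frac{\sqrt{1459 + 159651075 i \sqrt{3}}}{7295} \approx 1.6119 + 1.6119 i$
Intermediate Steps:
$q{\left(K \right)} = K^{2}$
$c{\left(z \right)} = -6$
$M{\left(k,a \right)} = \sqrt{a + k}$
$m = \frac{1}{36475}$ ($m = \frac{1}{-6 + 191^{2}} = \frac{1}{-6 + 36481} = \frac{1}{36475} \approx 2.7416 \cdot 10^{-5}$)
$\sqrt{M{\left(-21,l{\left(2,-6 \right)} \right)} + m} = \sqrt{\sqrt{-6 - 21} + \frac{1}{36475}} = \sqrt{\sqrt{-27} + \frac{1}{36475}} = \sqrt{3 i \sqrt{3} + \frac{1}{36475}} = \sqrt{\frac{1}{36475} + 3 i \sqrt{3}}$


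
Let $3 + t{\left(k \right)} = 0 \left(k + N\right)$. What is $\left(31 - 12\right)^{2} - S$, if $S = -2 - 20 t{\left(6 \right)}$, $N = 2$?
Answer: $303$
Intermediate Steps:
$t{\left(k \right)} = -3$ ($t{\left(k \right)} = -3 + 0 \left(k + 2\right) = -3 + 0 \left(2 + k\right) = -3 + 0 = -3$)
$S = 58$ ($S = -2 - -60 = -2 + 60 = 58$)
$\left(31 - 12\right)^{2} - S = \left(31 - 12\right)^{2} - 58 = 19^{2} - 58 = 361 - 58 = 303$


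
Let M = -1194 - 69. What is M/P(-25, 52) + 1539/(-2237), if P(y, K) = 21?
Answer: -952550/15659 ≈ -60.831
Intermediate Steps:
M = -1263
M/P(-25, 52) + 1539/(-2237) = -1263/21 + 1539/(-2237) = -1263*1/21 + 1539*(-1/2237) = -421/7 - 1539/2237 = -952550/15659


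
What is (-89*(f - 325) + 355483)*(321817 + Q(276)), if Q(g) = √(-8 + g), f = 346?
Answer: 113798996638 + 707228*√67 ≈ 1.1380e+11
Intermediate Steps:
(-89*(f - 325) + 355483)*(321817 + Q(276)) = (-89*(346 - 325) + 355483)*(321817 + √(-8 + 276)) = (-89*21 + 355483)*(321817 + √268) = (-1869 + 355483)*(321817 + 2*√67) = 353614*(321817 + 2*√67) = 113798996638 + 707228*√67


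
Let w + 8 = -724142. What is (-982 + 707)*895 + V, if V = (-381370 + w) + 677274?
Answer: -674371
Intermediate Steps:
w = -724150 (w = -8 - 724142 = -724150)
V = -428246 (V = (-381370 - 724150) + 677274 = -1105520 + 677274 = -428246)
(-982 + 707)*895 + V = (-982 + 707)*895 - 428246 = -275*895 - 428246 = -246125 - 428246 = -674371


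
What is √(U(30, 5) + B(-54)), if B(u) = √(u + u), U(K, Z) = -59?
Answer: √(-59 + 6*I*√3) ≈ 0.67389 + 7.7106*I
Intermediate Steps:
B(u) = √2*√u (B(u) = √(2*u) = √2*√u)
√(U(30, 5) + B(-54)) = √(-59 + √2*√(-54)) = √(-59 + √2*(3*I*√6)) = √(-59 + 6*I*√3)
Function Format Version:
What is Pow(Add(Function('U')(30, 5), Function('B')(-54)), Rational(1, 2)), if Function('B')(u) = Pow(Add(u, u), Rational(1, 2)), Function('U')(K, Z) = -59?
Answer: Pow(Add(-59, Mul(6, I, Pow(3, Rational(1, 2)))), Rational(1, 2)) ≈ Add(0.67389, Mul(7.7106, I))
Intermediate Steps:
Function('B')(u) = Mul(Pow(2, Rational(1, 2)), Pow(u, Rational(1, 2))) (Function('B')(u) = Pow(Mul(2, u), Rational(1, 2)) = Mul(Pow(2, Rational(1, 2)), Pow(u, Rational(1, 2))))
Pow(Add(Function('U')(30, 5), Function('B')(-54)), Rational(1, 2)) = Pow(Add(-59, Mul(Pow(2, Rational(1, 2)), Pow(-54, Rational(1, 2)))), Rational(1, 2)) = Pow(Add(-59, Mul(Pow(2, Rational(1, 2)), Mul(3, I, Pow(6, Rational(1, 2))))), Rational(1, 2)) = Pow(Add(-59, Mul(6, I, Pow(3, Rational(1, 2)))), Rational(1, 2))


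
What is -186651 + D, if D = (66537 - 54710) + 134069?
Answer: -40755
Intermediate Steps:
D = 145896 (D = 11827 + 134069 = 145896)
-186651 + D = -186651 + 145896 = -40755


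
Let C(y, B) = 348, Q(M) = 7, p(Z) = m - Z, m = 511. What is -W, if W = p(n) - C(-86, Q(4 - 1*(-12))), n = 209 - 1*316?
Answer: -270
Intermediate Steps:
n = -107 (n = 209 - 316 = -107)
p(Z) = 511 - Z
W = 270 (W = (511 - 1*(-107)) - 1*348 = (511 + 107) - 348 = 618 - 348 = 270)
-W = -1*270 = -270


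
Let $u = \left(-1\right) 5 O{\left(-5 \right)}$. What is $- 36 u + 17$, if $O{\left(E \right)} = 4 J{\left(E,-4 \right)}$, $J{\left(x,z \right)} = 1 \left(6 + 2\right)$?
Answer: $5777$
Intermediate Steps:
$J{\left(x,z \right)} = 8$ ($J{\left(x,z \right)} = 1 \cdot 8 = 8$)
$O{\left(E \right)} = 32$ ($O{\left(E \right)} = 4 \cdot 8 = 32$)
$u = -160$ ($u = \left(-1\right) 5 \cdot 32 = \left(-5\right) 32 = -160$)
$- 36 u + 17 = \left(-36\right) \left(-160\right) + 17 = 5760 + 17 = 5777$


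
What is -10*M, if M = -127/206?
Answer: 635/103 ≈ 6.1650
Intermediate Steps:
M = -127/206 (M = -127*1/206 = -127/206 ≈ -0.61650)
-10*M = -10*(-127/206) = 635/103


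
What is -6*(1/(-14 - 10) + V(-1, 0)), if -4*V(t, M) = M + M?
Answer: 1/4 ≈ 0.25000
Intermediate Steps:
V(t, M) = -M/2 (V(t, M) = -(M + M)/4 = -M/2)
-6*(1/(-14 - 10) + V(-1, 0)) = -6*(1/(-14 - 10) - 1/2*0) = -6*(1/(-24) + 0) = -6*(-1/24 + 0) = -6*(-1/24) = 1/4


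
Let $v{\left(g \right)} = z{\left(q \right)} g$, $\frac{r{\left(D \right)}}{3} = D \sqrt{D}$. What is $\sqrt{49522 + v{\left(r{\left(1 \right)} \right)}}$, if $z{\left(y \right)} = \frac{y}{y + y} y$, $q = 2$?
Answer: $5 \sqrt{1981} \approx 222.54$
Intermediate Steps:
$r{\left(D \right)} = 3 D^{\frac{3}{2}}$ ($r{\left(D \right)} = 3 D \sqrt{D} = 3 D^{\frac{3}{2}}$)
$z{\left(y \right)} = \frac{y}{2}$ ($z{\left(y \right)} = \frac{y}{2 y} y = y \frac{1}{2 y} y = \frac{y}{2}$)
$v{\left(g \right)} = g$ ($v{\left(g \right)} = \frac{1}{2} \cdot 2 g = 1 g = g$)
$\sqrt{49522 + v{\left(r{\left(1 \right)} \right)}} = \sqrt{49522 + 3 \cdot 1^{\frac{3}{2}}} = \sqrt{49522 + 3 \cdot 1} = \sqrt{49522 + 3} = \sqrt{49525} = 5 \sqrt{1981}$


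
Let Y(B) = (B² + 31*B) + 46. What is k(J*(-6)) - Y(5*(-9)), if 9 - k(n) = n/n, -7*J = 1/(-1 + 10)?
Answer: -668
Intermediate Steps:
J = -1/63 (J = -1/(7*(-1 + 10)) = -⅐/9 = -⅐*⅑ = -1/63 ≈ -0.015873)
k(n) = 8 (k(n) = 9 - n/n = 9 - 1*1 = 9 - 1 = 8)
Y(B) = 46 + B² + 31*B
k(J*(-6)) - Y(5*(-9)) = 8 - (46 + (5*(-9))² + 31*(5*(-9))) = 8 - (46 + (-45)² + 31*(-45)) = 8 - (46 + 2025 - 1395) = 8 - 1*676 = 8 - 676 = -668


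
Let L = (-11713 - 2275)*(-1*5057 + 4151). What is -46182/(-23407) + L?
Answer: 296639953278/23407 ≈ 1.2673e+7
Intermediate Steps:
L = 12673128 (L = -13988*(-5057 + 4151) = -13988*(-906) = 12673128)
-46182/(-23407) + L = -46182/(-23407) + 12673128 = -46182*(-1/23407) + 12673128 = 46182/23407 + 12673128 = 296639953278/23407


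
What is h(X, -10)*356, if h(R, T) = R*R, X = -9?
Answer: 28836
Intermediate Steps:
h(R, T) = R²
h(X, -10)*356 = (-9)²*356 = 81*356 = 28836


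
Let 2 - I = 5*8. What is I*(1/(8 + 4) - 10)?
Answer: 2261/6 ≈ 376.83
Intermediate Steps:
I = -38 (I = 2 - 5*8 = 2 - 1*40 = 2 - 40 = -38)
I*(1/(8 + 4) - 10) = -38*(1/(8 + 4) - 10) = -38*(1/12 - 10) = -38*(-119/12) = 2261/6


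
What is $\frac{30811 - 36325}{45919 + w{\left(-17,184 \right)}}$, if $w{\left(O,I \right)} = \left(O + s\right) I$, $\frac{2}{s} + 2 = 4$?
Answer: $- \frac{1838}{14325} \approx -0.12831$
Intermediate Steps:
$s = 1$ ($s = \frac{2}{-2 + 4} = \frac{2}{2} = 2 \cdot \frac{1}{2} = 1$)
$w{\left(O,I \right)} = I \left(1 + O\right)$ ($w{\left(O,I \right)} = \left(O + 1\right) I = \left(1 + O\right) I = I \left(1 + O\right)$)
$\frac{30811 - 36325}{45919 + w{\left(-17,184 \right)}} = \frac{30811 - 36325}{45919 + 184 \left(1 - 17\right)} = - \frac{5514}{45919 + 184 \left(-16\right)} = - \frac{5514}{45919 - 2944} = - \frac{5514}{42975} = \left(-5514\right) \frac{1}{42975} = - \frac{1838}{14325}$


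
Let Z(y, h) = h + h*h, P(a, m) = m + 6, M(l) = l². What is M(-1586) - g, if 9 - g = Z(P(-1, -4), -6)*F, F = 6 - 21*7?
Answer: 2511157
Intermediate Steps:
P(a, m) = 6 + m
Z(y, h) = h + h²
F = -141 (F = 6 - 147 = -141)
g = 4239 (g = 9 - (-6*(1 - 6))*(-141) = 9 - (-6*(-5))*(-141) = 9 - 30*(-141) = 9 - 1*(-4230) = 9 + 4230 = 4239)
M(-1586) - g = (-1586)² - 1*4239 = 2515396 - 4239 = 2511157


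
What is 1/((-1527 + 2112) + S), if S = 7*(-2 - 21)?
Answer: 1/424 ≈ 0.0023585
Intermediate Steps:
S = -161 (S = 7*(-23) = -161)
1/((-1527 + 2112) + S) = 1/((-1527 + 2112) - 161) = 1/(585 - 161) = 1/424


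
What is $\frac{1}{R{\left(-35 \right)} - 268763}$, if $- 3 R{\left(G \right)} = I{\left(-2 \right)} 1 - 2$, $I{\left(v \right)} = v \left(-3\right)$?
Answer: $- \frac{3}{806293} \approx -3.7207 \cdot 10^{-6}$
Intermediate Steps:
$I{\left(v \right)} = - 3 v$
$R{\left(G \right)} = - \frac{4}{3}$ ($R{\left(G \right)} = - \frac{\left(-3\right) \left(-2\right) 1 - 2}{3} = - \frac{6 \cdot 1 - 2}{3} = - \frac{6 - 2}{3} = \left(- \frac{1}{3}\right) 4 = - \frac{4}{3}$)
$\frac{1}{R{\left(-35 \right)} - 268763} = \frac{1}{- \frac{4}{3} - 268763} = \frac{1}{- \frac{806293}{3}} = - \frac{3}{806293}$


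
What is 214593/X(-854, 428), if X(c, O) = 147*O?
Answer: 71531/20972 ≈ 3.4108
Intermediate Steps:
214593/X(-854, 428) = 214593/((147*428)) = 214593/62916 = 214593*(1/62916) = 71531/20972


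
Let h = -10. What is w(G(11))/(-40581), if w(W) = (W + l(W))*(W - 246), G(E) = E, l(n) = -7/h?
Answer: 611/9018 ≈ 0.067753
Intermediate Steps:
l(n) = 7/10 (l(n) = -7/(-10) = -7*(-⅒) = 7/10)
w(W) = (-246 + W)*(7/10 + W) (w(W) = (W + 7/10)*(W - 246) = (7/10 + W)*(-246 + W) = (-246 + W)*(7/10 + W))
w(G(11))/(-40581) = (-861/5 + 11² - 2453/10*11)/(-40581) = (-861/5 + 121 - 26983/10)*(-1/40581) = -5499/2*(-1/40581) = 611/9018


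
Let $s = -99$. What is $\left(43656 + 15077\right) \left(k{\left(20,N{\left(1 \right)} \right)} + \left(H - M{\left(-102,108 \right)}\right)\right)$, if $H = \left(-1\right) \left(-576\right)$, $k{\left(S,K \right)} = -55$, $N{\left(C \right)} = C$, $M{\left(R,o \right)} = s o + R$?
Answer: $664563895$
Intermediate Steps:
$M{\left(R,o \right)} = R - 99 o$ ($M{\left(R,o \right)} = - 99 o + R = R - 99 o$)
$H = 576$
$\left(43656 + 15077\right) \left(k{\left(20,N{\left(1 \right)} \right)} + \left(H - M{\left(-102,108 \right)}\right)\right) = \left(43656 + 15077\right) \left(-55 + \left(576 - \left(-102 - 10692\right)\right)\right) = 58733 \left(-55 + \left(576 - \left(-102 - 10692\right)\right)\right) = 58733 \left(-55 + \left(576 - -10794\right)\right) = 58733 \left(-55 + \left(576 + 10794\right)\right) = 58733 \left(-55 + 11370\right) = 58733 \cdot 11315 = 664563895$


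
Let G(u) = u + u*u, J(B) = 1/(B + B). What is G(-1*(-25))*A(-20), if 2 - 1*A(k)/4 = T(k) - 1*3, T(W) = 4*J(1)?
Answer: 7800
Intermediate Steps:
J(B) = 1/(2*B)
T(W) = 2 (T(W) = 4*((1/2)/1) = 4*((1/2)*1) = 4*(1/2) = 2)
A(k) = 12 (A(k) = 8 - 4*(2 - 1*3) = 8 - 4*(2 - 3) = 8 - 4*(-1) = 8 + 4 = 12)
G(u) = u + u**2
G(-1*(-25))*A(-20) = ((-1*(-25))*(1 - 1*(-25)))*12 = (25*(1 + 25))*12 = (25*26)*12 = 650*12 = 7800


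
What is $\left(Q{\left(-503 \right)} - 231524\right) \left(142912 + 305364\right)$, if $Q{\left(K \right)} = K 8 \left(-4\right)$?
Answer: $-96571202128$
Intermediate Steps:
$Q{\left(K \right)} = - 32 K$ ($Q{\left(K \right)} = K \left(-32\right) = - 32 K$)
$\left(Q{\left(-503 \right)} - 231524\right) \left(142912 + 305364\right) = \left(\left(-32\right) \left(-503\right) - 231524\right) \left(142912 + 305364\right) = \left(16096 - 231524\right) 448276 = \left(-215428\right) 448276 = -96571202128$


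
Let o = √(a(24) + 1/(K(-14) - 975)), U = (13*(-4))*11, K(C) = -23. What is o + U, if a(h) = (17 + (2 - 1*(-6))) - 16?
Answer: -572 + √8963038/998 ≈ -569.00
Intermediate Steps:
U = -572 (U = -52*11 = -572)
a(h) = 9 (a(h) = (17 + (2 + 6)) - 16 = (17 + 8) - 16 = 25 - 16 = 9)
o = √8963038/998 (o = √(9 + 1/(-23 - 975)) = √(9 + 1/(-998)) = √(9 - 1/998) = √(8981/998) = √8963038/998 ≈ 2.9998)
o + U = √8963038/998 - 572 = -572 + √8963038/998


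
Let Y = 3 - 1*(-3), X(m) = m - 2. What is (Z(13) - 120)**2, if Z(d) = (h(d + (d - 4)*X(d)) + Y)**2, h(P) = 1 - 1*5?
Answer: 13456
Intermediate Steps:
X(m) = -2 + m
h(P) = -4 (h(P) = 1 - 5 = -4)
Y = 6 (Y = 3 + 3 = 6)
Z(d) = 4 (Z(d) = (-4 + 6)**2 = 2**2 = 4)
(Z(13) - 120)**2 = (4 - 120)**2 = (-116)**2 = 13456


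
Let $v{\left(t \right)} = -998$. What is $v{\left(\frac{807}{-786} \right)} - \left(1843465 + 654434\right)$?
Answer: $-2498897$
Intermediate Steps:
$v{\left(\frac{807}{-786} \right)} - \left(1843465 + 654434\right) = -998 - \left(1843465 + 654434\right) = -998 - 2497899 = -2498897$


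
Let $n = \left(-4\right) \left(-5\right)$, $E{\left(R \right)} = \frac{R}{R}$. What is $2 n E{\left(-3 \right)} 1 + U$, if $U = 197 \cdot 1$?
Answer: $237$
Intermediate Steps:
$E{\left(R \right)} = 1$
$n = 20$
$U = 197$
$2 n E{\left(-3 \right)} 1 + U = 2 \cdot 20 \cdot 1 \cdot 1 + 197 = 2 \cdot 20 \cdot 1 + 197 = 2 \cdot 20 + 197 = 40 + 197 = 237$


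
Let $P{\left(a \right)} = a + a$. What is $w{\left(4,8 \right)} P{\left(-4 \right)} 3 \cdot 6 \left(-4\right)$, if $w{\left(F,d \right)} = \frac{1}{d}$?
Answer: $72$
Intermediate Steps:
$P{\left(a \right)} = 2 a$
$w{\left(4,8 \right)} P{\left(-4 \right)} 3 \cdot 6 \left(-4\right) = \frac{2 \left(-4\right) 3 \cdot 6}{8} \left(-4\right) = \frac{\left(-8\right) 3 \cdot 6}{8} \left(-4\right) = \frac{\left(-24\right) 6}{8} \left(-4\right) = \frac{1}{8} \left(-144\right) \left(-4\right) = \left(-18\right) \left(-4\right) = 72$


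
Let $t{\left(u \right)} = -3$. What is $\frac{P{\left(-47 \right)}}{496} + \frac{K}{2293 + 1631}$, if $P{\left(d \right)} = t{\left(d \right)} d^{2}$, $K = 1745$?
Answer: $- \frac{6284707}{486576} \approx -12.916$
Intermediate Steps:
$P{\left(d \right)} = - 3 d^{2}$
$\frac{P{\left(-47 \right)}}{496} + \frac{K}{2293 + 1631} = \frac{\left(-3\right) \left(-47\right)^{2}}{496} + \frac{1745}{2293 + 1631} = \left(-3\right) 2209 \cdot \frac{1}{496} + \frac{1745}{3924} = \left(-6627\right) \frac{1}{496} + 1745 \cdot \frac{1}{3924} = - \frac{6627}{496} + \frac{1745}{3924} = - \frac{6284707}{486576}$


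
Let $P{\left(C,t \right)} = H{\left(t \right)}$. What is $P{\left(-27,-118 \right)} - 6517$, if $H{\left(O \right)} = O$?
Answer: $-6635$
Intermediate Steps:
$P{\left(C,t \right)} = t$
$P{\left(-27,-118 \right)} - 6517 = -118 - 6517 = -6635$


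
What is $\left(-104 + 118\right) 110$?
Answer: $1540$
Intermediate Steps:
$\left(-104 + 118\right) 110 = 14 \cdot 110 = 1540$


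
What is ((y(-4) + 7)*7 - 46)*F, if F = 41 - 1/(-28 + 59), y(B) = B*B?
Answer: 146050/31 ≈ 4711.3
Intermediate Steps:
y(B) = B²
F = 1270/31 (F = 41 - 1/31 = 1270/31 ≈ 40.968)
((y(-4) + 7)*7 - 46)*F = (((-4)² + 7)*7 - 46)*(1270/31) = ((16 + 7)*7 - 46)*(1270/31) = (23*7 - 46)*(1270/31) = (161 - 46)*(1270/31) = 115*(1270/31) = 146050/31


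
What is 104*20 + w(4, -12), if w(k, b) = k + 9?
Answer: 2093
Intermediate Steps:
w(k, b) = 9 + k
104*20 + w(4, -12) = 104*20 + (9 + 4) = 2080 + 13 = 2093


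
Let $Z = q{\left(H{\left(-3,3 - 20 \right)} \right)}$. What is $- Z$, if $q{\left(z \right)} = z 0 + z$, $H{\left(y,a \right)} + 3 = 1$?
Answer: $2$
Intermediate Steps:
$H{\left(y,a \right)} = -2$ ($H{\left(y,a \right)} = -3 + 1 = -2$)
$q{\left(z \right)} = z$ ($q{\left(z \right)} = 0 + z = z$)
$Z = -2$
$- Z = \left(-1\right) \left(-2\right) = 2$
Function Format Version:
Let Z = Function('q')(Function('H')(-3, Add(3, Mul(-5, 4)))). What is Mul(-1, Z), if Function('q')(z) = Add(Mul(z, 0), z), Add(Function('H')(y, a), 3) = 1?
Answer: 2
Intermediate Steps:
Function('H')(y, a) = -2 (Function('H')(y, a) = Add(-3, 1) = -2)
Function('q')(z) = z (Function('q')(z) = Add(0, z) = z)
Z = -2
Mul(-1, Z) = Mul(-1, -2) = 2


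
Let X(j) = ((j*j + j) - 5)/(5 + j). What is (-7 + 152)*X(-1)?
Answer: -725/4 ≈ -181.25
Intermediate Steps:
X(j) = (-5 + j + j²)/(5 + j) (X(j) = ((j² + j) - 5)/(5 + j) = ((j + j²) - 5)/(5 + j) = (-5 + j + j²)/(5 + j))
(-7 + 152)*X(-1) = (-7 + 152)*((-5 - 1 + (-1)²)/(5 - 1)) = 145*((-5 - 1 + 1)/4) = 145*((¼)*(-5)) = 145*(-5/4) = -725/4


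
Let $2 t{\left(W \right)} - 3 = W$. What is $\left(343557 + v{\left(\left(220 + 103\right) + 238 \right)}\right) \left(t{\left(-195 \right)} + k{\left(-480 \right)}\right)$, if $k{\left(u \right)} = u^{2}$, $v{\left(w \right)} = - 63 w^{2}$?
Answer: $-4487212275264$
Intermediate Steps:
$t{\left(W \right)} = \frac{3}{2} + \frac{W}{2}$
$\left(343557 + v{\left(\left(220 + 103\right) + 238 \right)}\right) \left(t{\left(-195 \right)} + k{\left(-480 \right)}\right) = \left(343557 - 63 \left(\left(220 + 103\right) + 238\right)^{2}\right) \left(\left(\frac{3}{2} + \frac{1}{2} \left(-195\right)\right) + \left(-480\right)^{2}\right) = \left(343557 - 63 \left(323 + 238\right)^{2}\right) \left(\left(\frac{3}{2} - \frac{195}{2}\right) + 230400\right) = \left(343557 - 63 \cdot 561^{2}\right) \left(-96 + 230400\right) = \left(343557 - 19827423\right) 230304 = \left(-19483866\right) 230304 = -4487212275264$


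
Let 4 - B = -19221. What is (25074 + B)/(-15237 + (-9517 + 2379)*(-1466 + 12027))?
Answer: -44299/75399655 ≈ -0.00058752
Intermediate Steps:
B = 19225 (B = 4 - 1*(-19221) = 4 + 19221 = 19225)
(25074 + B)/(-15237 + (-9517 + 2379)*(-1466 + 12027)) = (25074 + 19225)/(-15237 + (-9517 + 2379)*(-1466 + 12027)) = 44299/(-15237 - 7138*10561) = 44299/(-15237 - 75384418) = 44299/(-75399655) = 44299*(-1/75399655) = -44299/75399655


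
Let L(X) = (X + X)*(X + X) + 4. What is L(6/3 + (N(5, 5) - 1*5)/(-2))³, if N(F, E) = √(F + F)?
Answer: 1780775 - 545670*√10 ≈ 55215.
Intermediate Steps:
N(F, E) = √2*√F (N(F, E) = √(2*F) = √2*√F)
L(X) = 4 + 4*X² (L(X) = (2*X)*(2*X) + 4 = 4*X² + 4 = 4 + 4*X²)
L(6/3 + (N(5, 5) - 1*5)/(-2))³ = (4 + 4*(6/3 + (√2*√5 - 1*5)/(-2))²)³ = (4 + 4*(6*(⅓) + (√10 - 5)*(-½))²)³ = (4 + 4*(2 + (-5 + √10)*(-½))²)³ = (4 + 4*(2 + (5/2 - √10/2))²)³ = (4 + 4*(9/2 - √10/2)²)³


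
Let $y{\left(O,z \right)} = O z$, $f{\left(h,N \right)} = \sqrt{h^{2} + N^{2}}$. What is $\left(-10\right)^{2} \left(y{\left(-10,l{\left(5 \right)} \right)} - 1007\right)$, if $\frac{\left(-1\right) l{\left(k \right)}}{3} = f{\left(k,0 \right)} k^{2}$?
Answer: $274300$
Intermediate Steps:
$f{\left(h,N \right)} = \sqrt{N^{2} + h^{2}}$
$l{\left(k \right)} = - 3 k^{2} \sqrt{k^{2}}$ ($l{\left(k \right)} = - 3 \sqrt{0^{2} + k^{2}} k^{2} = - 3 \sqrt{0 + k^{2}} k^{2} = - 3 \sqrt{k^{2}} k^{2} = - 3 k^{2} \sqrt{k^{2}}$)
$\left(-10\right)^{2} \left(y{\left(-10,l{\left(5 \right)} \right)} - 1007\right) = \left(-10\right)^{2} \left(- 10 \left(- 3 \cdot 5^{2} \sqrt{5^{2}}\right) - 1007\right) = 100 \left(- 10 \left(\left(-3\right) 25 \sqrt{25}\right) - 1007\right) = 100 \left(- 10 \left(\left(-3\right) 25 \cdot 5\right) - 1007\right) = 100 \left(\left(-10\right) \left(-375\right) - 1007\right) = 100 \left(3750 - 1007\right) = 100 \cdot 2743 = 274300$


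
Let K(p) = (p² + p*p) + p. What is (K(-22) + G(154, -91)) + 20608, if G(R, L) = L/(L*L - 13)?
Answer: 13708337/636 ≈ 21554.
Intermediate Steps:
K(p) = p + 2*p² (K(p) = (p² + p²) + p = 2*p² + p = p + 2*p²)
G(R, L) = L/(-13 + L²) (G(R, L) = L/(L² - 13) = L/(-13 + L²))
(K(-22) + G(154, -91)) + 20608 = (-22*(1 + 2*(-22)) - 91/(-13 + (-91)²)) + 20608 = (-22*(1 - 44) - 91/(-13 + 8281)) + 20608 = (-22*(-43) - 91/8268) + 20608 = (946 - 91*1/8268) + 20608 = (946 - 7/636) + 20608 = 601649/636 + 20608 = 13708337/636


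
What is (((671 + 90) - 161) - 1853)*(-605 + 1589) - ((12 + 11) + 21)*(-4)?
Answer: -1232776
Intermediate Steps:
(((671 + 90) - 161) - 1853)*(-605 + 1589) - ((12 + 11) + 21)*(-4) = ((761 - 161) - 1853)*984 - (23 + 21)*(-4) = (600 - 1853)*984 - 44*(-4) = -1253*984 - 1*(-176) = -1232952 + 176 = -1232776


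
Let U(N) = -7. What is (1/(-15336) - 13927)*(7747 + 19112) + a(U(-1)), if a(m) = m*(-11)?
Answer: -1912221393145/5112 ≈ -3.7407e+8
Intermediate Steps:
a(m) = -11*m
(1/(-15336) - 13927)*(7747 + 19112) + a(U(-1)) = (1/(-15336) - 13927)*(7747 + 19112) - 11*(-7) = (-1/15336 - 13927)*26859 + 77 = -213584473/15336*26859 + 77 = -1912221786769/5112 + 77 = -1912221393145/5112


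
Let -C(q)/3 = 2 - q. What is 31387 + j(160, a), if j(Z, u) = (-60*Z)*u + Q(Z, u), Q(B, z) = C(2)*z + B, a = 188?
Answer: -1773253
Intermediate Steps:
C(q) = -6 + 3*q (C(q) = -3*(2 - q) = -6 + 3*q)
Q(B, z) = B (Q(B, z) = (-6 + 3*2)*z + B = (-6 + 6)*z + B = 0*z + B = 0 + B = B)
j(Z, u) = Z - 60*Z*u (j(Z, u) = (-60*Z)*u + Z = -60*Z*u + Z = Z - 60*Z*u)
31387 + j(160, a) = 31387 + 160*(1 - 60*188) = 31387 + 160*(1 - 11280) = 31387 + 160*(-11279) = 31387 - 1804640 = -1773253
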